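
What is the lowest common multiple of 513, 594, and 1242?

259578

513 = 3^3 × 19
594 = 2 × 3^3 × 11
1242 = 2 × 3^3 × 23
LCM(513, 594, 1242) = 2 × 3^3 × 11 × 19 × 23 = 259578.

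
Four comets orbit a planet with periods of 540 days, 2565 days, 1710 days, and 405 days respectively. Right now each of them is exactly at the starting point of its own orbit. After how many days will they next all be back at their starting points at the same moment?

The first simultaneous occurrence is after LCM of the individual periods.
540 = 2^2 × 3^3 × 5
2565 = 3^3 × 5 × 19
1710 = 2 × 3^2 × 5 × 19
405 = 3^4 × 5
LCM(540, 2565, 1710, 405) = 2^2 × 3^4 × 5 × 19 = 30780.

30780 days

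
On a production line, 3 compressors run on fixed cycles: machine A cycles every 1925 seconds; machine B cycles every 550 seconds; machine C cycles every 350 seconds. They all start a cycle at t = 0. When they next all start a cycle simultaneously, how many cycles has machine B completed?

They are all back at their starting positions together after one LCM of the periods.
1925 = 5^2 × 7 × 11
550 = 2 × 5^2 × 11
350 = 2 × 5^2 × 7
LCM(1925, 550, 350) = 2 × 5^2 × 7 × 11 = 3850.
Cycles for period 550: 3850 / 550 = 7.

7 cycles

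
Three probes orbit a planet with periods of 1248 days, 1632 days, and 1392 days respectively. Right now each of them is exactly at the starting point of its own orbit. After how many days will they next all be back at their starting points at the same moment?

615264 days

We need the least common multiple of the intervals.
1248 = 2^5 × 3 × 13
1632 = 2^5 × 3 × 17
1392 = 2^4 × 3 × 29
LCM(1248, 1632, 1392) = 2^5 × 3 × 13 × 17 × 29 = 615264.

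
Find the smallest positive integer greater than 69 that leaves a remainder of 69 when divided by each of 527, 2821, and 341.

N − 69 must be a common multiple of 527, 2821, and 341.
527 = 17 × 31
2821 = 7 × 13 × 31
341 = 11 × 31
LCM(527, 2821, 341) = 7 × 11 × 13 × 17 × 31 = 527527.
Smallest N > 69 is LCM + 69 = 527527 + 69 = 527596.

527596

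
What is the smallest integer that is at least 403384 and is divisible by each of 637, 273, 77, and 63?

The integer must be a common multiple of 637, 273, 77, and 63, so a multiple of their LCM.
637 = 7^2 × 13
273 = 3 × 7 × 13
77 = 7 × 11
63 = 3^2 × 7
LCM(637, 273, 77, 63) = 3^2 × 7^2 × 11 × 13 = 63063.
Smallest multiple of 63063 that is ≥ 403384: ⌈403384/63063⌉ × 63063 = 7 × 63063 = 441441.

441441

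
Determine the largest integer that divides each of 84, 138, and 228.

84 = 2^2 × 3 × 7
138 = 2 × 3 × 23
228 = 2^2 × 3 × 19
gcd(84, 138, 228) = 2 × 3 = 6.

6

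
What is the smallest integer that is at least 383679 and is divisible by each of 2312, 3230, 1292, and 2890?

439280

The integer must be a common multiple of 2312, 3230, 1292, and 2890, so a multiple of their LCM.
2312 = 2^3 × 17^2
3230 = 2 × 5 × 17 × 19
1292 = 2^2 × 17 × 19
2890 = 2 × 5 × 17^2
LCM(2312, 3230, 1292, 2890) = 2^3 × 5 × 17^2 × 19 = 219640.
Smallest multiple of 219640 that is ≥ 383679: ⌈383679/219640⌉ × 219640 = 2 × 219640 = 439280.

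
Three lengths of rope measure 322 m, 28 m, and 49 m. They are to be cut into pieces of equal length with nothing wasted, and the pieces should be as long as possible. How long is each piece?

The greatest length dividing all of 322, 28, and 49 is their gcd.
322 = 2 × 7 × 23
28 = 2^2 × 7
49 = 7^2
gcd(322, 28, 49) = 7.

7 m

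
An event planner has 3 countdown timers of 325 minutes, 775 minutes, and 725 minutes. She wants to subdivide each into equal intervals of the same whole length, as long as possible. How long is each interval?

The interval must divide each timer length; the longest such is the gcd.
325 = 5^2 × 13
775 = 5^2 × 31
725 = 5^2 × 29
gcd(325, 775, 725) = 5^2 = 25.

25 minutes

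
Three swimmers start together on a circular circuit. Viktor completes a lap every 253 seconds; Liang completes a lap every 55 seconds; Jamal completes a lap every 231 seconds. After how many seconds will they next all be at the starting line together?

They coincide at every common multiple of the periods; the first is the LCM.
253 = 11 × 23
55 = 5 × 11
231 = 3 × 7 × 11
LCM(253, 55, 231) = 3 × 5 × 7 × 11 × 23 = 26565.

26565 seconds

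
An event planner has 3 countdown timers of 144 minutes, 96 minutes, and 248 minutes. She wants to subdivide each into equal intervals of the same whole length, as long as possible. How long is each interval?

8 minutes

The interval must divide each timer length; the longest such is the gcd.
144 = 2^4 × 3^2
96 = 2^5 × 3
248 = 2^3 × 31
gcd(144, 96, 248) = 2^3 = 8.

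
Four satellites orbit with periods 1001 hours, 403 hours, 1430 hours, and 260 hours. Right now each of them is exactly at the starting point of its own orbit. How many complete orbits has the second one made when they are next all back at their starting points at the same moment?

The first common completion time is the LCM of the periods.
1001 = 7 × 11 × 13
403 = 13 × 31
1430 = 2 × 5 × 11 × 13
260 = 2^2 × 5 × 13
LCM(1001, 403, 1430, 260) = 2^2 × 5 × 7 × 11 × 13 × 31 = 620620.
Orbits for period 403: 620620 / 403 = 1540.

1540 orbits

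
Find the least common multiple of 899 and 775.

899 = 29 × 31
775 = 5^2 × 31
LCM(899, 775) = 5^2 × 29 × 31 = 22475.

22475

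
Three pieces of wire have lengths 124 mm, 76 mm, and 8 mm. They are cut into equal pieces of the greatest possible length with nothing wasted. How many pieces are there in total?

52

Piece length = gcd(124, 76, 8).
124 = 2^2 × 31
76 = 2^2 × 19
8 = 2^3
gcd(124, 76, 8) = 2^2 = 4.
Total pieces = 124/4 + 76/4 + 8/4 = 31 + 19 + 2 = 52.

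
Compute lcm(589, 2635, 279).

589 = 19 × 31
2635 = 5 × 17 × 31
279 = 3^2 × 31
LCM(589, 2635, 279) = 3^2 × 5 × 17 × 19 × 31 = 450585.

450585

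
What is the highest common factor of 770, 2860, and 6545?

770 = 2 × 5 × 7 × 11
2860 = 2^2 × 5 × 11 × 13
6545 = 5 × 7 × 11 × 17
gcd(770, 2860, 6545) = 5 × 11 = 55.

55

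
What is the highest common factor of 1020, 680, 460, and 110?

1020 = 2^2 × 3 × 5 × 17
680 = 2^3 × 5 × 17
460 = 2^2 × 5 × 23
110 = 2 × 5 × 11
gcd(1020, 680, 460, 110) = 2 × 5 = 10.

10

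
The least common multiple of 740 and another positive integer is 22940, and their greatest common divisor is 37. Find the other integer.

1147

gcd × lcm = product of the two integers, so the other integer is (37 × 22940) / 740 = 1147.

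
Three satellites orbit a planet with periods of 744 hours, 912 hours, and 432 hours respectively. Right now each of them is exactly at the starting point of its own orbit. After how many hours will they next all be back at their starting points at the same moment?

We need the least common multiple of the intervals.
744 = 2^3 × 3 × 31
912 = 2^4 × 3 × 19
432 = 2^4 × 3^3
LCM(744, 912, 432) = 2^4 × 3^3 × 19 × 31 = 254448.

254448 hours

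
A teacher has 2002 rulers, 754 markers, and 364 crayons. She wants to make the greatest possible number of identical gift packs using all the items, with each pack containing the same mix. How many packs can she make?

26 packs

The pack count must divide each quantity, so the greatest is gcd(2002, 754, 364).
2002 = 2 × 7 × 11 × 13
754 = 2 × 13 × 29
364 = 2^2 × 7 × 13
gcd(2002, 754, 364) = 2 × 13 = 26.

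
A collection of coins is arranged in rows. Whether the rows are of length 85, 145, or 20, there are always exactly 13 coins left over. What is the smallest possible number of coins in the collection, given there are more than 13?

9873

N − 13 must be a common multiple of 85, 145, and 20.
85 = 5 × 17
145 = 5 × 29
20 = 2^2 × 5
LCM(85, 145, 20) = 2^2 × 5 × 17 × 29 = 9860.
Smallest N > 13 is LCM + 13 = 9860 + 13 = 9873.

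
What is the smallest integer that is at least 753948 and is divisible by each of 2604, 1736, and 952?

796824

The integer must be a common multiple of 2604, 1736, and 952, so a multiple of their LCM.
2604 = 2^2 × 3 × 7 × 31
1736 = 2^3 × 7 × 31
952 = 2^3 × 7 × 17
LCM(2604, 1736, 952) = 2^3 × 3 × 7 × 17 × 31 = 88536.
Smallest multiple of 88536 that is ≥ 753948: ⌈753948/88536⌉ × 88536 = 9 × 88536 = 796824.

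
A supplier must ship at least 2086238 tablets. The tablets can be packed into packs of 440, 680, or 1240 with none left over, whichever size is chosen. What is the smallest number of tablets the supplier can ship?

The number of tablets must be a common multiple of 440, 680, and 1240, so a multiple of their LCM.
440 = 2^3 × 5 × 11
680 = 2^3 × 5 × 17
1240 = 2^3 × 5 × 31
LCM(440, 680, 1240) = 2^3 × 5 × 11 × 17 × 31 = 231880.
Smallest multiple of 231880 that is ≥ 2086238: ⌈2086238/231880⌉ × 231880 = 9 × 231880 = 2086920.

2086920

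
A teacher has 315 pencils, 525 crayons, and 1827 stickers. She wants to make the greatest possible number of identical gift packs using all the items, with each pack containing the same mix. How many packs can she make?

21 packs

The pack count must divide each quantity, so the greatest is gcd(315, 525, 1827).
315 = 3^2 × 5 × 7
525 = 3 × 5^2 × 7
1827 = 3^2 × 7 × 29
gcd(315, 525, 1827) = 3 × 7 = 21.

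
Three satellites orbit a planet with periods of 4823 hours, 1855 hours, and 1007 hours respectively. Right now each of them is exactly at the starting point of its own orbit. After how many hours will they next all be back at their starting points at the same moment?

We need the least common multiple of the intervals.
4823 = 7 × 13 × 53
1855 = 5 × 7 × 53
1007 = 19 × 53
LCM(4823, 1855, 1007) = 5 × 7 × 13 × 19 × 53 = 458185.

458185 hours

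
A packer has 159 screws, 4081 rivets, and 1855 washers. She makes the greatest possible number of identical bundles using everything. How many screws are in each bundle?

3

Number of bundles = gcd(159, 4081, 1855).
159 = 3 × 53
4081 = 7 × 11 × 53
1855 = 5 × 7 × 53
gcd(159, 4081, 1855) = 53.
screws per bundle = 159 / 53 = 3.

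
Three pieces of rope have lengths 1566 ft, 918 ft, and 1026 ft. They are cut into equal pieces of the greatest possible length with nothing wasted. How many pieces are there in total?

65

Piece length = gcd(1566, 918, 1026).
1566 = 2 × 3^3 × 29
918 = 2 × 3^3 × 17
1026 = 2 × 3^3 × 19
gcd(1566, 918, 1026) = 2 × 3^3 = 54.
Total pieces = 1566/54 + 918/54 + 1026/54 = 29 + 17 + 19 = 65.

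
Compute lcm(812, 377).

10556

812 = 2^2 × 7 × 29
377 = 13 × 29
LCM(812, 377) = 2^2 × 7 × 13 × 29 = 10556.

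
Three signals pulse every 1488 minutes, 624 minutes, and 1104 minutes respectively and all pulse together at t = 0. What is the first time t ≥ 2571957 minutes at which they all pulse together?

Joint pulses occur at multiples of LCM(1488, 624, 1104).
1488 = 2^4 × 3 × 31
624 = 2^4 × 3 × 13
1104 = 2^4 × 3 × 23
LCM(1488, 624, 1104) = 2^4 × 3 × 13 × 23 × 31 = 444912.
Smallest multiple of 444912 that is ≥ 2571957: ⌈2571957/444912⌉ × 444912 = 6 × 444912 = 2669472.

2669472 minutes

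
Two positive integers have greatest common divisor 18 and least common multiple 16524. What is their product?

297432

For any two positive integers, gcd × lcm = product = 18 × 16524 = 297432.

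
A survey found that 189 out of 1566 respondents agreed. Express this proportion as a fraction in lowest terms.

7/58

189 = 3^3 × 7
1566 = 2 × 3^3 × 29
gcd(189, 1566) = 3^3 = 27.
Divide numerator and denominator by 27: 189/1566 = 7/58.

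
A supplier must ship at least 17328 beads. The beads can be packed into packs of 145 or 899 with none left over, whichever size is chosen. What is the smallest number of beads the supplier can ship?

The number of beads must be a common multiple of 145 and 899, so a multiple of their LCM.
145 = 5 × 29
899 = 29 × 31
LCM(145, 899) = 5 × 29 × 31 = 4495.
Smallest multiple of 4495 that is ≥ 17328: ⌈17328/4495⌉ × 4495 = 4 × 4495 = 17980.

17980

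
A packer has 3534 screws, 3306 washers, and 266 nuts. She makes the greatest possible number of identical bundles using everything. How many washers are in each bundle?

87

Number of bundles = gcd(3534, 3306, 266).
3534 = 2 × 3 × 19 × 31
3306 = 2 × 3 × 19 × 29
266 = 2 × 7 × 19
gcd(3534, 3306, 266) = 2 × 19 = 38.
washers per bundle = 3306 / 38 = 87.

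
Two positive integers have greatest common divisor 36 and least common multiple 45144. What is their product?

For any two positive integers, gcd × lcm = product = 36 × 45144 = 1625184.

1625184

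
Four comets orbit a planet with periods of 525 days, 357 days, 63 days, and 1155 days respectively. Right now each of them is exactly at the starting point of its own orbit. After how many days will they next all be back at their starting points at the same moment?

They coincide at every common multiple of the periods; the first is the LCM.
525 = 3 × 5^2 × 7
357 = 3 × 7 × 17
63 = 3^2 × 7
1155 = 3 × 5 × 7 × 11
LCM(525, 357, 63, 1155) = 3^2 × 5^2 × 7 × 11 × 17 = 294525.

294525 days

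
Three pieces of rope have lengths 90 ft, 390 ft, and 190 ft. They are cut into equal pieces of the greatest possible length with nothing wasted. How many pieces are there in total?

67

Piece length = gcd(90, 390, 190).
90 = 2 × 3^2 × 5
390 = 2 × 3 × 5 × 13
190 = 2 × 5 × 19
gcd(90, 390, 190) = 2 × 5 = 10.
Total pieces = 90/10 + 390/10 + 190/10 = 9 + 39 + 19 = 67.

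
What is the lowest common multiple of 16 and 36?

16 = 2^4
36 = 2^2 × 3^2
LCM(16, 36) = 2^4 × 3^2 = 144.

144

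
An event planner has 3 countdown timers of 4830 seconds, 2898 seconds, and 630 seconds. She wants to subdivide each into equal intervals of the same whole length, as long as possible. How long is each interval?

The interval must divide each timer length; the longest such is the gcd.
4830 = 2 × 3 × 5 × 7 × 23
2898 = 2 × 3^2 × 7 × 23
630 = 2 × 3^2 × 5 × 7
gcd(4830, 2898, 630) = 2 × 3 × 7 = 42.

42 seconds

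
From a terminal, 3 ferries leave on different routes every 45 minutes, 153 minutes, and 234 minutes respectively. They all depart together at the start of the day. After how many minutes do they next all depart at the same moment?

We need the least common multiple of the intervals.
45 = 3^2 × 5
153 = 3^2 × 17
234 = 2 × 3^2 × 13
LCM(45, 153, 234) = 2 × 3^2 × 5 × 13 × 17 = 19890.

19890 minutes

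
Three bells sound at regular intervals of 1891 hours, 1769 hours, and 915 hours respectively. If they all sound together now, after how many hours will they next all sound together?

822585 hours

The first simultaneous occurrence is after LCM of the individual periods.
1891 = 31 × 61
1769 = 29 × 61
915 = 3 × 5 × 61
LCM(1891, 1769, 915) = 3 × 5 × 29 × 31 × 61 = 822585.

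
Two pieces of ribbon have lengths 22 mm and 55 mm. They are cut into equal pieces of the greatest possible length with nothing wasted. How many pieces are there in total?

7

Piece length = gcd(22, 55).
22 = 2 × 11
55 = 5 × 11
gcd(22, 55) = 11.
Total pieces = 22/11 + 55/11 = 2 + 5 = 7.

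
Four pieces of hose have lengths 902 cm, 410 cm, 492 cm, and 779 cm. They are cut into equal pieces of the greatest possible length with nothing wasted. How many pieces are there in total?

63

Piece length = gcd(902, 410, 492, 779).
902 = 2 × 11 × 41
410 = 2 × 5 × 41
492 = 2^2 × 3 × 41
779 = 19 × 41
gcd(902, 410, 492, 779) = 41.
Total pieces = 902/41 + 410/41 + 492/41 + 779/41 = 22 + 10 + 12 + 19 = 63.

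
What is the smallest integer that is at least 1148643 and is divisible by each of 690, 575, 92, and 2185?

1179900

The integer must be a common multiple of 690, 575, 92, and 2185, so a multiple of their LCM.
690 = 2 × 3 × 5 × 23
575 = 5^2 × 23
92 = 2^2 × 23
2185 = 5 × 19 × 23
LCM(690, 575, 92, 2185) = 2^2 × 3 × 5^2 × 19 × 23 = 131100.
Smallest multiple of 131100 that is ≥ 1148643: ⌈1148643/131100⌉ × 131100 = 9 × 131100 = 1179900.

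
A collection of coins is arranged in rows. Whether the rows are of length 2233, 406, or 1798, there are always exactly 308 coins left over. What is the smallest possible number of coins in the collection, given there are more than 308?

N − 308 must be a common multiple of 2233, 406, and 1798.
2233 = 7 × 11 × 29
406 = 2 × 7 × 29
1798 = 2 × 29 × 31
LCM(2233, 406, 1798) = 2 × 7 × 11 × 29 × 31 = 138446.
Smallest N > 308 is LCM + 308 = 138446 + 308 = 138754.

138754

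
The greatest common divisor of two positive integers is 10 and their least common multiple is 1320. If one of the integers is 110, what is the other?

120

For two integers, gcd × lcm = product, so the other is (10 × 1320) / 110 = 13200 / 110 = 120.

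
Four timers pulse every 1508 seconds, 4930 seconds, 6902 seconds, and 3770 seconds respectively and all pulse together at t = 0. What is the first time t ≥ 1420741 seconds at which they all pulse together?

1794520 seconds

Joint pulses occur at multiples of LCM(1508, 4930, 6902, 3770).
1508 = 2^2 × 13 × 29
4930 = 2 × 5 × 17 × 29
6902 = 2 × 7 × 17 × 29
3770 = 2 × 5 × 13 × 29
LCM(1508, 4930, 6902, 3770) = 2^2 × 5 × 7 × 13 × 17 × 29 = 897260.
Smallest multiple of 897260 that is ≥ 1420741: ⌈1420741/897260⌉ × 897260 = 2 × 897260 = 1794520.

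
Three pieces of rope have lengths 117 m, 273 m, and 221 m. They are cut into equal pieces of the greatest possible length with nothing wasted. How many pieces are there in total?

47

Piece length = gcd(117, 273, 221).
117 = 3^2 × 13
273 = 3 × 7 × 13
221 = 13 × 17
gcd(117, 273, 221) = 13.
Total pieces = 117/13 + 273/13 + 221/13 = 9 + 21 + 17 = 47.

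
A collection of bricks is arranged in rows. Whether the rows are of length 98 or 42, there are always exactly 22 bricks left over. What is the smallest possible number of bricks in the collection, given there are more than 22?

316

N − 22 must be a common multiple of 98 and 42.
98 = 2 × 7^2
42 = 2 × 3 × 7
LCM(98, 42) = 2 × 3 × 7^2 = 294.
Smallest N > 22 is LCM + 22 = 294 + 22 = 316.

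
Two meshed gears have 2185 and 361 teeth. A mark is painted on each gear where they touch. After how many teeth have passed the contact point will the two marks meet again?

41515 teeth

The first simultaneous occurrence is after LCM of the individual periods.
2185 = 5 × 19 × 23
361 = 19^2
LCM(2185, 361) = 5 × 19^2 × 23 = 41515.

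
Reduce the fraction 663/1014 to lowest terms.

663 = 3 × 13 × 17
1014 = 2 × 3 × 13^2
gcd(663, 1014) = 3 × 13 = 39.
Divide numerator and denominator by 39: 663/1014 = 17/26.

17/26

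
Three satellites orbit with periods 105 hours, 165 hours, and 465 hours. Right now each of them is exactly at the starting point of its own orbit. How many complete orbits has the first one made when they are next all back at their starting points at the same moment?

341 orbits

They are all back at their starting positions together after one LCM of the periods.
105 = 3 × 5 × 7
165 = 3 × 5 × 11
465 = 3 × 5 × 31
LCM(105, 165, 465) = 3 × 5 × 7 × 11 × 31 = 35805.
Orbits for period 105: 35805 / 105 = 341.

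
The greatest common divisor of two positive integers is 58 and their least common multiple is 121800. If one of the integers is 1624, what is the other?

For two integers, gcd × lcm = product, so the other is (58 × 121800) / 1624 = 7064400 / 1624 = 4350.

4350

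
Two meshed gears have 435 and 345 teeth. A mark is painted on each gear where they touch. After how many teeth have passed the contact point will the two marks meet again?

10005 teeth

The first simultaneous occurrence is after LCM of the individual periods.
435 = 3 × 5 × 29
345 = 3 × 5 × 23
LCM(435, 345) = 3 × 5 × 23 × 29 = 10005.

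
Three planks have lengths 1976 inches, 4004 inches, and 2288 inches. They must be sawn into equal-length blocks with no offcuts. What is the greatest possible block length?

52 inches

The block length must divide every plank, so the greatest is gcd(1976, 4004, 2288).
1976 = 2^3 × 13 × 19
4004 = 2^2 × 7 × 11 × 13
2288 = 2^4 × 11 × 13
gcd(1976, 4004, 2288) = 2^2 × 13 = 52.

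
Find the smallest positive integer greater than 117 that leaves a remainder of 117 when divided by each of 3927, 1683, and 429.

N − 117 must be a common multiple of 3927, 1683, and 429.
3927 = 3 × 7 × 11 × 17
1683 = 3^2 × 11 × 17
429 = 3 × 11 × 13
LCM(3927, 1683, 429) = 3^2 × 7 × 11 × 13 × 17 = 153153.
Smallest N > 117 is LCM + 117 = 153153 + 117 = 153270.

153270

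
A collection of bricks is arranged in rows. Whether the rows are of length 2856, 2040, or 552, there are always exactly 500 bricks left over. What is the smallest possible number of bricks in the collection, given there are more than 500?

N − 500 must be a common multiple of 2856, 2040, and 552.
2856 = 2^3 × 3 × 7 × 17
2040 = 2^3 × 3 × 5 × 17
552 = 2^3 × 3 × 23
LCM(2856, 2040, 552) = 2^3 × 3 × 5 × 7 × 17 × 23 = 328440.
Smallest N > 500 is LCM + 500 = 328440 + 500 = 328940.

328940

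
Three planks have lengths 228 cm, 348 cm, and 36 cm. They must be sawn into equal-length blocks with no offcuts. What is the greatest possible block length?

12 cm

The block length must divide every plank, so the greatest is gcd(228, 348, 36).
228 = 2^2 × 3 × 19
348 = 2^2 × 3 × 29
36 = 2^2 × 3^2
gcd(228, 348, 36) = 2^2 × 3 = 12.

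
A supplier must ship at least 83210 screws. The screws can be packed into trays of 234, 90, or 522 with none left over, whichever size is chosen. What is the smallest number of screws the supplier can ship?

101790

The number of screws must be a common multiple of 234, 90, and 522, so a multiple of their LCM.
234 = 2 × 3^2 × 13
90 = 2 × 3^2 × 5
522 = 2 × 3^2 × 29
LCM(234, 90, 522) = 2 × 3^2 × 5 × 13 × 29 = 33930.
Smallest multiple of 33930 that is ≥ 83210: ⌈83210/33930⌉ × 33930 = 3 × 33930 = 101790.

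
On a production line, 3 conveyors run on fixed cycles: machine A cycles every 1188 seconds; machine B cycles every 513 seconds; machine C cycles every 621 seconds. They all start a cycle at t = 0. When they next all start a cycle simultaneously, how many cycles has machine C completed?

836 cycles

They are all back at their starting positions together after one LCM of the periods.
1188 = 2^2 × 3^3 × 11
513 = 3^3 × 19
621 = 3^3 × 23
LCM(1188, 513, 621) = 2^2 × 3^3 × 11 × 19 × 23 = 519156.
Cycles for period 621: 519156 / 621 = 836.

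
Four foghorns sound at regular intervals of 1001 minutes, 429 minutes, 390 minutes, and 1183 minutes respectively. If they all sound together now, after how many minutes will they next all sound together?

They coincide at every common multiple of the periods; the first is the LCM.
1001 = 7 × 11 × 13
429 = 3 × 11 × 13
390 = 2 × 3 × 5 × 13
1183 = 7 × 13^2
LCM(1001, 429, 390, 1183) = 2 × 3 × 5 × 7 × 11 × 13^2 = 390390.

390390 minutes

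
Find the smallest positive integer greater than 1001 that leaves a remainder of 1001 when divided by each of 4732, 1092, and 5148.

N − 1001 must be a common multiple of 4732, 1092, and 5148.
4732 = 2^2 × 7 × 13^2
1092 = 2^2 × 3 × 7 × 13
5148 = 2^2 × 3^2 × 11 × 13
LCM(4732, 1092, 5148) = 2^2 × 3^2 × 7 × 11 × 13^2 = 468468.
Smallest N > 1001 is LCM + 1001 = 468468 + 1001 = 469469.

469469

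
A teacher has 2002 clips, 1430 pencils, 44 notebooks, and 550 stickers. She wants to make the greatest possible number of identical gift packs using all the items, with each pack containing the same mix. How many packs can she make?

The pack count must divide each quantity, so the greatest is gcd(2002, 1430, 44, 550).
2002 = 2 × 7 × 11 × 13
1430 = 2 × 5 × 11 × 13
44 = 2^2 × 11
550 = 2 × 5^2 × 11
gcd(2002, 1430, 44, 550) = 2 × 11 = 22.

22 packs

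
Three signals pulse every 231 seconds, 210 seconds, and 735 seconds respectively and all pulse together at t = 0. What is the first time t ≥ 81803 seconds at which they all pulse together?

Joint pulses occur at multiples of LCM(231, 210, 735).
231 = 3 × 7 × 11
210 = 2 × 3 × 5 × 7
735 = 3 × 5 × 7^2
LCM(231, 210, 735) = 2 × 3 × 5 × 7^2 × 11 = 16170.
Smallest multiple of 16170 that is ≥ 81803: ⌈81803/16170⌉ × 16170 = 6 × 16170 = 97020.

97020 seconds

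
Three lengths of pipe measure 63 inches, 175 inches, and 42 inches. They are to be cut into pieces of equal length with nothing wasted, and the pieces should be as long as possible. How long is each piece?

7 inches

Each piece length must divide every original length, so the longest possible is gcd(63, 175, 42).
63 = 3^2 × 7
175 = 5^2 × 7
42 = 2 × 3 × 7
gcd(63, 175, 42) = 7.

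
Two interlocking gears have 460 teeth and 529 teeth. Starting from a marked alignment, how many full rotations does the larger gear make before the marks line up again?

20 rotations

All finish a whole number of cycles simultaneously at t = LCM of the periods.
460 = 2^2 × 5 × 23
529 = 23^2
LCM(460, 529) = 2^2 × 5 × 23^2 = 10580.
Rotations for period 529: 10580 / 529 = 20.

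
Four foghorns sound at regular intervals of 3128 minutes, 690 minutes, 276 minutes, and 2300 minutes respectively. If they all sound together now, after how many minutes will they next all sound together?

234600 minutes

We need the least common multiple of the intervals.
3128 = 2^3 × 17 × 23
690 = 2 × 3 × 5 × 23
276 = 2^2 × 3 × 23
2300 = 2^2 × 5^2 × 23
LCM(3128, 690, 276, 2300) = 2^3 × 3 × 5^2 × 17 × 23 = 234600.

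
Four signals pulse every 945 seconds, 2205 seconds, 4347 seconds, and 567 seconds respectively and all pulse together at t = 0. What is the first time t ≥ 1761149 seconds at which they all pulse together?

1825740 seconds

Joint pulses occur at multiples of LCM(945, 2205, 4347, 567).
945 = 3^3 × 5 × 7
2205 = 3^2 × 5 × 7^2
4347 = 3^3 × 7 × 23
567 = 3^4 × 7
LCM(945, 2205, 4347, 567) = 3^4 × 5 × 7^2 × 23 = 456435.
Smallest multiple of 456435 that is ≥ 1761149: ⌈1761149/456435⌉ × 456435 = 4 × 456435 = 1825740.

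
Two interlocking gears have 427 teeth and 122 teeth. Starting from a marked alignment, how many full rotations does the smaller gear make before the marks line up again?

All finish a whole number of cycles simultaneously at t = LCM of the periods.
427 = 7 × 61
122 = 2 × 61
LCM(427, 122) = 2 × 7 × 61 = 854.
Rotations for period 122: 854 / 122 = 7.

7 rotations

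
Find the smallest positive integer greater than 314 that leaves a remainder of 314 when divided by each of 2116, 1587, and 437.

120926

N − 314 must be a common multiple of 2116, 1587, and 437.
2116 = 2^2 × 23^2
1587 = 3 × 23^2
437 = 19 × 23
LCM(2116, 1587, 437) = 2^2 × 3 × 19 × 23^2 = 120612.
Smallest N > 314 is LCM + 314 = 120612 + 314 = 120926.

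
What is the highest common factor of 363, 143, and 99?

363 = 3 × 11^2
143 = 11 × 13
99 = 3^2 × 11
gcd(363, 143, 99) = 11.

11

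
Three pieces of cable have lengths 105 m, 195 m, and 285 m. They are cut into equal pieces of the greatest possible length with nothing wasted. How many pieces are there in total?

Piece length = gcd(105, 195, 285).
105 = 3 × 5 × 7
195 = 3 × 5 × 13
285 = 3 × 5 × 19
gcd(105, 195, 285) = 3 × 5 = 15.
Total pieces = 105/15 + 195/15 + 285/15 = 7 + 13 + 19 = 39.

39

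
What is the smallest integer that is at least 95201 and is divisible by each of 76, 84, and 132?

105336

The integer must be a common multiple of 76, 84, and 132, so a multiple of their LCM.
76 = 2^2 × 19
84 = 2^2 × 3 × 7
132 = 2^2 × 3 × 11
LCM(76, 84, 132) = 2^2 × 3 × 7 × 11 × 19 = 17556.
Smallest multiple of 17556 that is ≥ 95201: ⌈95201/17556⌉ × 17556 = 6 × 17556 = 105336.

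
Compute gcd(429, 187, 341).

11

429 = 3 × 11 × 13
187 = 11 × 17
341 = 11 × 31
gcd(429, 187, 341) = 11.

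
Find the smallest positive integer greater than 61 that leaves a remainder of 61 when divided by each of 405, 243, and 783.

35296

N − 61 must be a common multiple of 405, 243, and 783.
405 = 3^4 × 5
243 = 3^5
783 = 3^3 × 29
LCM(405, 243, 783) = 3^5 × 5 × 29 = 35235.
Smallest N > 61 is LCM + 61 = 35235 + 61 = 35296.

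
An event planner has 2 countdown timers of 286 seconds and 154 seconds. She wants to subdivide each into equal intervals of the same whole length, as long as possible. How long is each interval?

By the Euclidean algorithm:
286 = 1 × 154 + 132
154 = 1 × 132 + 22
132 = 6 × 22 + 0
gcd(286, 154) = 22.

22 seconds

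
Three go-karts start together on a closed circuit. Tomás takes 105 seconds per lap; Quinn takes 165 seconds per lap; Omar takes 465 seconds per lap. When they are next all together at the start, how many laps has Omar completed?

77 laps

They are all back at their starting positions together after one LCM of the periods.
105 = 3 × 5 × 7
165 = 3 × 5 × 11
465 = 3 × 5 × 31
LCM(105, 165, 465) = 3 × 5 × 7 × 11 × 31 = 35805.
Laps for period 465: 35805 / 465 = 77.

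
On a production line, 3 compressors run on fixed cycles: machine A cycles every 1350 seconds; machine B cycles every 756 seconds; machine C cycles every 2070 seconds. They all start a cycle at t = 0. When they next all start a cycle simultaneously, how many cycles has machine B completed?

575 cycles

They are all back at their starting positions together after one LCM of the periods.
1350 = 2 × 3^3 × 5^2
756 = 2^2 × 3^3 × 7
2070 = 2 × 3^2 × 5 × 23
LCM(1350, 756, 2070) = 2^2 × 3^3 × 5^2 × 7 × 23 = 434700.
Cycles for period 756: 434700 / 756 = 575.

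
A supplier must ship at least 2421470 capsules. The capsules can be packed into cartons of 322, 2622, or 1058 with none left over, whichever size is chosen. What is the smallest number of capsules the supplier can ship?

The number of capsules must be a common multiple of 322, 2622, and 1058, so a multiple of their LCM.
322 = 2 × 7 × 23
2622 = 2 × 3 × 19 × 23
1058 = 2 × 23^2
LCM(322, 2622, 1058) = 2 × 3 × 7 × 19 × 23^2 = 422142.
Smallest multiple of 422142 that is ≥ 2421470: ⌈2421470/422142⌉ × 422142 = 6 × 422142 = 2532852.

2532852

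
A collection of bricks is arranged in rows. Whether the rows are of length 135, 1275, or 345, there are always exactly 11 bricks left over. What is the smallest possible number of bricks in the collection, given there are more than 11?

263936

N − 11 must be a common multiple of 135, 1275, and 345.
135 = 3^3 × 5
1275 = 3 × 5^2 × 17
345 = 3 × 5 × 23
LCM(135, 1275, 345) = 3^3 × 5^2 × 17 × 23 = 263925.
Smallest N > 11 is LCM + 11 = 263925 + 11 = 263936.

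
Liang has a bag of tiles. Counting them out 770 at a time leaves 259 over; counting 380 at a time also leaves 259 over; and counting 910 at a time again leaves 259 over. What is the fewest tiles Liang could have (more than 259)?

N − 259 must be a common multiple of 770, 380, and 910.
770 = 2 × 5 × 7 × 11
380 = 2^2 × 5 × 19
910 = 2 × 5 × 7 × 13
LCM(770, 380, 910) = 2^2 × 5 × 7 × 11 × 13 × 19 = 380380.
Smallest N > 259 is LCM + 259 = 380380 + 259 = 380639.

380639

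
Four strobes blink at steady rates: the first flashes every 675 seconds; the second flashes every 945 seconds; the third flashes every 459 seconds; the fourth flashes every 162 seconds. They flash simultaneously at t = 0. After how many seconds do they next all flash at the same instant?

481950 seconds

We need the least common multiple of the intervals.
675 = 3^3 × 5^2
945 = 3^3 × 5 × 7
459 = 3^3 × 17
162 = 2 × 3^4
LCM(675, 945, 459, 162) = 2 × 3^4 × 5^2 × 7 × 17 = 481950.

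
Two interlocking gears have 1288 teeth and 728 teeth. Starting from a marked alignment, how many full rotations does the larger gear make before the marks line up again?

They are all back at their starting positions together after one LCM of the periods.
1288 = 2^3 × 7 × 23
728 = 2^3 × 7 × 13
LCM(1288, 728) = 2^3 × 7 × 13 × 23 = 16744.
Rotations for period 1288: 16744 / 1288 = 13.

13 rotations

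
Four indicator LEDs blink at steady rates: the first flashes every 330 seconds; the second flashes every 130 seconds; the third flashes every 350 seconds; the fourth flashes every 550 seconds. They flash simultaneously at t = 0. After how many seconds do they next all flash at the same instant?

The first simultaneous occurrence is after LCM of the individual periods.
330 = 2 × 3 × 5 × 11
130 = 2 × 5 × 13
350 = 2 × 5^2 × 7
550 = 2 × 5^2 × 11
LCM(330, 130, 350, 550) = 2 × 3 × 5^2 × 7 × 11 × 13 = 150150.

150150 seconds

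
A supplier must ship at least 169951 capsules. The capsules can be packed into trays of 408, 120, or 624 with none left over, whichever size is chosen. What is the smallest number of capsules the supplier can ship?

The number of capsules must be a common multiple of 408, 120, and 624, so a multiple of their LCM.
408 = 2^3 × 3 × 17
120 = 2^3 × 3 × 5
624 = 2^4 × 3 × 13
LCM(408, 120, 624) = 2^4 × 3 × 5 × 13 × 17 = 53040.
Smallest multiple of 53040 that is ≥ 169951: ⌈169951/53040⌉ × 53040 = 4 × 53040 = 212160.

212160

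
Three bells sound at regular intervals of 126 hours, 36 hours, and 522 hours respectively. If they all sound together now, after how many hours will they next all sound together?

7308 hours

The first simultaneous occurrence is after LCM of the individual periods.
126 = 2 × 3^2 × 7
36 = 2^2 × 3^2
522 = 2 × 3^2 × 29
LCM(126, 36, 522) = 2^2 × 3^2 × 7 × 29 = 7308.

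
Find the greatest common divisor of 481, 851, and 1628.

481 = 13 × 37
851 = 23 × 37
1628 = 2^2 × 11 × 37
gcd(481, 851, 1628) = 37.

37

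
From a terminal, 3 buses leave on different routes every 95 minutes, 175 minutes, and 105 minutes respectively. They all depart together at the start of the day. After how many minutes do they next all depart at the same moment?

The first simultaneous occurrence is after LCM of the individual periods.
95 = 5 × 19
175 = 5^2 × 7
105 = 3 × 5 × 7
LCM(95, 175, 105) = 3 × 5^2 × 7 × 19 = 9975.

9975 minutes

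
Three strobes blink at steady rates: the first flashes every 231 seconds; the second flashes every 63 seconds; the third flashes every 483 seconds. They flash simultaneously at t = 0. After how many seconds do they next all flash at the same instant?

15939 seconds

We need the least common multiple of the intervals.
231 = 3 × 7 × 11
63 = 3^2 × 7
483 = 3 × 7 × 23
LCM(231, 63, 483) = 3^2 × 7 × 11 × 23 = 15939.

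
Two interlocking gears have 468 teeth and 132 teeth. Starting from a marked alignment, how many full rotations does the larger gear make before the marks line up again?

11 rotations

The first common completion time is the LCM of the periods.
468 = 2^2 × 3^2 × 13
132 = 2^2 × 3 × 11
LCM(468, 132) = 2^2 × 3^2 × 11 × 13 = 5148.
Rotations for period 468: 5148 / 468 = 11.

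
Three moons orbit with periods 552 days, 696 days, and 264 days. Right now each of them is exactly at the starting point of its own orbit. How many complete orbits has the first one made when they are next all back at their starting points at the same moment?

The first common completion time is the LCM of the periods.
552 = 2^3 × 3 × 23
696 = 2^3 × 3 × 29
264 = 2^3 × 3 × 11
LCM(552, 696, 264) = 2^3 × 3 × 11 × 23 × 29 = 176088.
Orbits for period 552: 176088 / 552 = 319.

319 orbits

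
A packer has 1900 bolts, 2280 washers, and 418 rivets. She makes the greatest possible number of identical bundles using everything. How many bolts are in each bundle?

Number of bundles = gcd(1900, 2280, 418).
1900 = 2^2 × 5^2 × 19
2280 = 2^3 × 3 × 5 × 19
418 = 2 × 11 × 19
gcd(1900, 2280, 418) = 2 × 19 = 38.
bolts per bundle = 1900 / 38 = 50.

50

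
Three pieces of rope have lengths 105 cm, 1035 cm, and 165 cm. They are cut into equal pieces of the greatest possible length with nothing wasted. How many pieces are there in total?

87

Piece length = gcd(105, 1035, 165).
105 = 3 × 5 × 7
1035 = 3^2 × 5 × 23
165 = 3 × 5 × 11
gcd(105, 1035, 165) = 3 × 5 = 15.
Total pieces = 105/15 + 1035/15 + 165/15 = 7 + 69 + 11 = 87.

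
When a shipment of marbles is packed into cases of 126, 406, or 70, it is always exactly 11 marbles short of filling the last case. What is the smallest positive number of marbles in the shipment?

18259

Being 11 short of a full case of size k means N ≡ −11 (mod k), i.e. N + 11 is a multiple of each size.
126 = 2 × 3^2 × 7
406 = 2 × 7 × 29
70 = 2 × 5 × 7
LCM(126, 406, 70) = 2 × 3^2 × 5 × 7 × 29 = 18270.
Smallest positive N is 18270 − 11 = 18259.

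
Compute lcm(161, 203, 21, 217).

161 = 7 × 23
203 = 7 × 29
21 = 3 × 7
217 = 7 × 31
LCM(161, 203, 21, 217) = 3 × 7 × 23 × 29 × 31 = 434217.

434217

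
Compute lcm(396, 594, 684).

396 = 2^2 × 3^2 × 11
594 = 2 × 3^3 × 11
684 = 2^2 × 3^2 × 19
LCM(396, 594, 684) = 2^2 × 3^3 × 11 × 19 = 22572.

22572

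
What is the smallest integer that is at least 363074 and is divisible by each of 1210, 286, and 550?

393250

The integer must be a common multiple of 1210, 286, and 550, so a multiple of their LCM.
1210 = 2 × 5 × 11^2
286 = 2 × 11 × 13
550 = 2 × 5^2 × 11
LCM(1210, 286, 550) = 2 × 5^2 × 11^2 × 13 = 78650.
Smallest multiple of 78650 that is ≥ 363074: ⌈363074/78650⌉ × 78650 = 5 × 78650 = 393250.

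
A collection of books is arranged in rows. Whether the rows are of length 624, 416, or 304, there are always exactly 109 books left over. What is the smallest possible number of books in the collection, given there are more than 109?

N − 109 must be a common multiple of 624, 416, and 304.
624 = 2^4 × 3 × 13
416 = 2^5 × 13
304 = 2^4 × 19
LCM(624, 416, 304) = 2^5 × 3 × 13 × 19 = 23712.
Smallest N > 109 is LCM + 109 = 23712 + 109 = 23821.

23821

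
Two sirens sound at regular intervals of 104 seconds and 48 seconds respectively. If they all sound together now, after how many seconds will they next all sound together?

624 seconds

The first simultaneous occurrence is after LCM of the individual periods.
104 = 2^3 × 13
48 = 2^4 × 3
LCM(104, 48) = 2^4 × 3 × 13 = 624.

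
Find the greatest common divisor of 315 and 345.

315 = 3^2 × 5 × 7
345 = 3 × 5 × 23
gcd(315, 345) = 3 × 5 = 15.

15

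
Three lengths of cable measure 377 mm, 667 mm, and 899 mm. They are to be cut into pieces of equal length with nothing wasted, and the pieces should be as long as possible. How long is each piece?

Each piece length must divide every original length, so the longest possible is gcd(377, 667, 899).
377 = 13 × 29
667 = 23 × 29
899 = 29 × 31
gcd(377, 667, 899) = 29.

29 mm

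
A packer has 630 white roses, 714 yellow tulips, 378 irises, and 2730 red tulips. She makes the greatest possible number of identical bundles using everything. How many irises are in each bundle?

Number of bundles = gcd(630, 714, 378, 2730).
630 = 2 × 3^2 × 5 × 7
714 = 2 × 3 × 7 × 17
378 = 2 × 3^3 × 7
2730 = 2 × 3 × 5 × 7 × 13
gcd(630, 714, 378, 2730) = 2 × 3 × 7 = 42.
irises per bundle = 378 / 42 = 9.

9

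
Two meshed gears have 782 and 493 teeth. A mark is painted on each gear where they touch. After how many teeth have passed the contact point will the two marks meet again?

We need the least common multiple of the intervals.
782 = 2 × 17 × 23
493 = 17 × 29
LCM(782, 493) = 2 × 17 × 23 × 29 = 22678.

22678 teeth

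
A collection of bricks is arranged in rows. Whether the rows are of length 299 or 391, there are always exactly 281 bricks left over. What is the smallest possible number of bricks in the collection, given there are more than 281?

N − 281 must be a common multiple of 299 and 391.
299 = 13 × 23
391 = 17 × 23
LCM(299, 391) = 13 × 17 × 23 = 5083.
Smallest N > 281 is LCM + 281 = 5083 + 281 = 5364.

5364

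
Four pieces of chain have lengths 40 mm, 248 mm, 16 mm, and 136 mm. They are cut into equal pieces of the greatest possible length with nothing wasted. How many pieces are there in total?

55

Piece length = gcd(40, 248, 16, 136).
40 = 2^3 × 5
248 = 2^3 × 31
16 = 2^4
136 = 2^3 × 17
gcd(40, 248, 16, 136) = 2^3 = 8.
Total pieces = 40/8 + 248/8 + 16/8 + 136/8 = 5 + 31 + 2 + 17 = 55.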